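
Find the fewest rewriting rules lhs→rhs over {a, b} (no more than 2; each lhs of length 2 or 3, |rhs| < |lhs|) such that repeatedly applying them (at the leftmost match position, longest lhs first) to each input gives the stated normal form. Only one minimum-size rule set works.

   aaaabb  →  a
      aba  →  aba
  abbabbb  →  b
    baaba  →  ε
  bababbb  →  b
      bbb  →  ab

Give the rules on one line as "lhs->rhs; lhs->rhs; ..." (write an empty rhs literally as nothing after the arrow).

  | aaaabb => aabb => bb => a
  | aba
  | abbabbb => aaabbb => abbb => aab => b
  | baaba => bba => aa => ε

aa->; bb->a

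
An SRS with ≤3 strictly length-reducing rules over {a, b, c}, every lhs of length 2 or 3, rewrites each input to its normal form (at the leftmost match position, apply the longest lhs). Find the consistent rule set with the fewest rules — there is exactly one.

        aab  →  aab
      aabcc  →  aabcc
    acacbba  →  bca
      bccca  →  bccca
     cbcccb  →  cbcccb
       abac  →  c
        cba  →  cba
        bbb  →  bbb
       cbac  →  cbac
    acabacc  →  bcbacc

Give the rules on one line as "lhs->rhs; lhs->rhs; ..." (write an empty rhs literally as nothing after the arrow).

  | aab
  | aabcc
  | acacbba => bccbba => bca
  | bccca

aba->; aca->bc; cbb->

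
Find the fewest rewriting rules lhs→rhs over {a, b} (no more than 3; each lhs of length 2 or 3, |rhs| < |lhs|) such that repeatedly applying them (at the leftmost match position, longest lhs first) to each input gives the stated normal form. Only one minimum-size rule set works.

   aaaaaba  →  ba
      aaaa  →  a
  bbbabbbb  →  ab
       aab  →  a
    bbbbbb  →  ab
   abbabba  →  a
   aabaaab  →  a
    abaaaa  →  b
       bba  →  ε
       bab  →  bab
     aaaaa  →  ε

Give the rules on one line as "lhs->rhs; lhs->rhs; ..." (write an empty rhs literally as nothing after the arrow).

aa->b; bb->a; bba->

  | aaaaaba => baaaba => bbaba => ba
  | aaaa => baa => bb => a
  | bbbabbbb => ababbbb => abaabb => abbbb => aabb => bbb => ab
  | aab => bb => a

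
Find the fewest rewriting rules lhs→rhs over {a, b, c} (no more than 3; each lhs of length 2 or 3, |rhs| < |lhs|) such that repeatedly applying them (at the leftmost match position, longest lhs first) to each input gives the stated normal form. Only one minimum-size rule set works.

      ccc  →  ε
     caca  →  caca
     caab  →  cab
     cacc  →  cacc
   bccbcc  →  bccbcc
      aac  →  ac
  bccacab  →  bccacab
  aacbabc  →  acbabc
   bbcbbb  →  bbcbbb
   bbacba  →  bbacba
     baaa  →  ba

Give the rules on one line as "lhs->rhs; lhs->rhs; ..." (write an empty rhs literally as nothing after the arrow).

aa->a; ccc->

  | ccc => ε
  | caca
  | caab => cab
  | cacc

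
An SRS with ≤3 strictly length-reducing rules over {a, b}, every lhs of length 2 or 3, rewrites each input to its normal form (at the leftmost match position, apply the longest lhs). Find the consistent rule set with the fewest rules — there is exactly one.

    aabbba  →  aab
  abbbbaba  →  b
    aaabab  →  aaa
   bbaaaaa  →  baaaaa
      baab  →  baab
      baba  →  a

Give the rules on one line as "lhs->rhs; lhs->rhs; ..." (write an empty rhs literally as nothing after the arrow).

aba->b; bb->a; bba->ba

  | aabbba => aaaba => aab
  | abbbbaba => aabbaba => aababa => abba => aba => b
  | aaabab => aabb => aaa
  | bbaaaaa => baaaaa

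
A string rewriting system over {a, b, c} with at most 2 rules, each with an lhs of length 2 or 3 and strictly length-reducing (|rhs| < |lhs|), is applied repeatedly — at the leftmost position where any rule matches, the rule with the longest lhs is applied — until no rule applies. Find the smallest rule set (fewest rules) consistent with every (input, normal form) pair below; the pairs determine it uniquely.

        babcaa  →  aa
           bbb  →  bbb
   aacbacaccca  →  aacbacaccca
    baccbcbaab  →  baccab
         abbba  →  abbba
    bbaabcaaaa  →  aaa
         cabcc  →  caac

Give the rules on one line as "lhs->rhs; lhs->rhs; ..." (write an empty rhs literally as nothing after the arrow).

baa->; bc->a

  | babcaa => baaaa => aa
  | bbb
  | aacbacaccca
  | baccbcbaab => baccabaab => baccab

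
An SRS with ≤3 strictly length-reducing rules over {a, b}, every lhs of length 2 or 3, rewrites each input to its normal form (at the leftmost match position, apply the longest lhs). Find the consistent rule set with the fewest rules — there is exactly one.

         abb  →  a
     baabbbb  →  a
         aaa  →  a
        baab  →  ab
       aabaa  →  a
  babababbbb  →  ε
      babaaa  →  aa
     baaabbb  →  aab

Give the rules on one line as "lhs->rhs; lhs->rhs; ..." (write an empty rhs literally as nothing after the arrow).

  | abb => a
  | baabbbb => abbbb => abb => a
  | aaa => a
  | baab => ab

aaa->a; ba->; bb->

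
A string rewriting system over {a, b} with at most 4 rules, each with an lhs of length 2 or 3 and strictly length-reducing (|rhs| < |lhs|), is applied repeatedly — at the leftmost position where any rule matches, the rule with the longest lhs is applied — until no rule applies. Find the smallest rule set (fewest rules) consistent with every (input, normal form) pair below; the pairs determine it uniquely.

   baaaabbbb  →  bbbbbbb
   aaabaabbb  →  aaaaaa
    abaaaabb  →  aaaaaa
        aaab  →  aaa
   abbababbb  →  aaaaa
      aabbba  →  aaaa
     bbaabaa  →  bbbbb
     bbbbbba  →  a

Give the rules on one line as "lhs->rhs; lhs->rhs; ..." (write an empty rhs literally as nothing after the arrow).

ab->a; abb->aa; ba->a; baa->bb

  | baaaabbbb => bbaabbbb => bbbbbbb
  | aaabaabbb => aaaaabbb => aaaaaab => aaaaaa
  | abaaaabb => aaaaabb => aaaaaa
  | aaab => aaa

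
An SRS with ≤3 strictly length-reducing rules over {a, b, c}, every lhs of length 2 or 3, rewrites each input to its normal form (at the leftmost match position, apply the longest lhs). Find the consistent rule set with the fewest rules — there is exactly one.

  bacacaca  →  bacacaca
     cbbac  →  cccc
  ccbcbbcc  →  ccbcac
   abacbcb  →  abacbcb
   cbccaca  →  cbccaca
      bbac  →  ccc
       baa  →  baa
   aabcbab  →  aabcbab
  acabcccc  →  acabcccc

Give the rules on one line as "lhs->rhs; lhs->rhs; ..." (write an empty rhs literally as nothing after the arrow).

bba->cc; bbc->a

  | bacacaca
  | cbbac => cccc
  | ccbcbbcc => ccbcac
  | abacbcb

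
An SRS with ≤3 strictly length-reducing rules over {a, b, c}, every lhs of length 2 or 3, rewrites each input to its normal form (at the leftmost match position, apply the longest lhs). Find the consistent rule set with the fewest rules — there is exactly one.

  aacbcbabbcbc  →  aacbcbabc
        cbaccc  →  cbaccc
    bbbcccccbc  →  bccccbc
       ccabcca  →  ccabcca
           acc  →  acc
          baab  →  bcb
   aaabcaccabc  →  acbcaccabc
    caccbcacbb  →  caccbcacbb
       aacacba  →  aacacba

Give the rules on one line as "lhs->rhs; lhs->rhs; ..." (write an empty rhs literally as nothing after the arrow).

  | aacbcbabbcbc => aacbcbabc
  | cbaccc
  | bbbcccccbc => bccccbc
  | ccabcca

aab->cb; bbc->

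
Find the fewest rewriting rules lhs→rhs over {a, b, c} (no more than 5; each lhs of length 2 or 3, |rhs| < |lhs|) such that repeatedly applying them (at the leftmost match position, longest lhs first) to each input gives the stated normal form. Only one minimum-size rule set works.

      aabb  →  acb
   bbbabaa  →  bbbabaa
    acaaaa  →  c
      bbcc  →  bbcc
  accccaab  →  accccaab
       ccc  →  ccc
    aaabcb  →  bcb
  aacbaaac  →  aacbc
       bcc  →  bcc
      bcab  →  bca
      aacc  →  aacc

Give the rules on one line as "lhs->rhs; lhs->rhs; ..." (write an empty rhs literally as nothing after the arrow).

aaa->; abb->cb; aca->c; cab->ca

  | aabb => acb
  | bbbabaa
  | acaaaa => caaa => c
  | bbcc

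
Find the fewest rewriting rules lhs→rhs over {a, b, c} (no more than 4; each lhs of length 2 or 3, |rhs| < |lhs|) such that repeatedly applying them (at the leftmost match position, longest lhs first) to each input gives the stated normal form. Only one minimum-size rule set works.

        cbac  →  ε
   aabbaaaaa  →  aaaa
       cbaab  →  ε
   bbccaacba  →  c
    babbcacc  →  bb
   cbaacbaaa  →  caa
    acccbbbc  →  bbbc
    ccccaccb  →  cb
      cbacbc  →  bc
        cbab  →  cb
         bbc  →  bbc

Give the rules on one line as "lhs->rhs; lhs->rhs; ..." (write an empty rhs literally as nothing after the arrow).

ab->c; ac->; ba->; cc->

  | cbac => cc => ε
  | aabbaaaaa => acbaaaaa => baaaaa => aaaa
  | cbaab => cab => cc => ε
  | bbccaacba => bbaacba => bacba => cba => c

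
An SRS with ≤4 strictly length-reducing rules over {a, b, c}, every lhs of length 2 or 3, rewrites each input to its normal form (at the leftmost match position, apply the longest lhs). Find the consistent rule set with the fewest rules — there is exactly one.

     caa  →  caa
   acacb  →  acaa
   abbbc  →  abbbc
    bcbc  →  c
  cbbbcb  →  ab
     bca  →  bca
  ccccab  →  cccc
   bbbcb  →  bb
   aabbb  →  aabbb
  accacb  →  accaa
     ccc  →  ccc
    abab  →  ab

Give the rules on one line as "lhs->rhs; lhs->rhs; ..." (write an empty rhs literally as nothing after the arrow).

  | caa
  | acacb => acaa
  | abbbc
  | bcbc => bac => c

ba->; cab->c; cb->a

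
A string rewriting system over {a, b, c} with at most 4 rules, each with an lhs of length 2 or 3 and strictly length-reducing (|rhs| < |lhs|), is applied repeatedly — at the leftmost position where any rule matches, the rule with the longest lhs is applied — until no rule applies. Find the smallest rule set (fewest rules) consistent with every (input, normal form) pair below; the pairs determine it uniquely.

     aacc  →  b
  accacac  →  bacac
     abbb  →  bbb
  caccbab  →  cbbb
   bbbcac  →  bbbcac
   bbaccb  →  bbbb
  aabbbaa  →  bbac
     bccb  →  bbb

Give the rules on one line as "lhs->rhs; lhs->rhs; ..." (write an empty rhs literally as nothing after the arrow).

  | aacc => aab => ab => b
  | accacac => abacac => bacac
  | abbb => bbb
  | caccbab => cabbab => cbbab => cbbb

ab->b; baa->ac; cc->b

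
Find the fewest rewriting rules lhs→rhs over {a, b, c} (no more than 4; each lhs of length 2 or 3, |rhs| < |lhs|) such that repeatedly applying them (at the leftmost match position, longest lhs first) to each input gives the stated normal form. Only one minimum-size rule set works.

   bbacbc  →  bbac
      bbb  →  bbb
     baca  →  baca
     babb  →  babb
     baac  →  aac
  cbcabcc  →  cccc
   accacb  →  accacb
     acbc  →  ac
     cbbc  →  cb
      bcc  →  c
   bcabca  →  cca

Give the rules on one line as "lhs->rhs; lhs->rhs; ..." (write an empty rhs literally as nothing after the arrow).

  | bbacbc => bbac
  | bbb
  | baca
  | babb

abc->cc; baa->aa; bc->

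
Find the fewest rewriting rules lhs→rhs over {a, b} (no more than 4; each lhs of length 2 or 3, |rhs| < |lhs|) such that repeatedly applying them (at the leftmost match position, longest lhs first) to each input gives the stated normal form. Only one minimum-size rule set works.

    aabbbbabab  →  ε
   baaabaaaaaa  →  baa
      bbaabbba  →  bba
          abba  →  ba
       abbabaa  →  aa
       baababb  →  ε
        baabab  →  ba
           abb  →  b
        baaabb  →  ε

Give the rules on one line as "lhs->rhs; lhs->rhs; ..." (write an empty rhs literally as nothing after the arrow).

  | aabbbbabab => abbbabab => bbabab => bab => ε
  | baaabaaaaaa => baabaaaaaa => baaaaaaa => baaaaaa => baaaaa => baaaa => baaa => baa
  | bbaabbba => bbabba => bba
  | abba => ba

aaa->aa; ab->; bab->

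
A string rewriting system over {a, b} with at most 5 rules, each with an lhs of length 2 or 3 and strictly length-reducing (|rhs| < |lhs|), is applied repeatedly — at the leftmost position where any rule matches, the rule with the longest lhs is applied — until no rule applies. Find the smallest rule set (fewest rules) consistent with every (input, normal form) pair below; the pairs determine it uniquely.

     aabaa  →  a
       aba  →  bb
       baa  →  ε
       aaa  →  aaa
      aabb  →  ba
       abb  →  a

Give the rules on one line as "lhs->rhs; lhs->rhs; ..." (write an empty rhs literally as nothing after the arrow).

  | aabaa => baaa => a
  | aba => bb
  | baa => ε
  | aaa

aab->ba; ab->a; aba->bb; baa->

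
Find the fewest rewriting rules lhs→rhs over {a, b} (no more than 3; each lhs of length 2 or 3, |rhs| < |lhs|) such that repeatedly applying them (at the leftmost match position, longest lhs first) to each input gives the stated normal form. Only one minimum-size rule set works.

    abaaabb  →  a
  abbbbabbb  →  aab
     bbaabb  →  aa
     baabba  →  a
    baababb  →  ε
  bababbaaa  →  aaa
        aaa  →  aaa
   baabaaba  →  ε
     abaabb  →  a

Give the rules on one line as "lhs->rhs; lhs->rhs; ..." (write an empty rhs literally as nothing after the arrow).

  | abaaabb => abaabb => ababb => abb => a
  | abbbbabbb => abbabbb => aabbb => aab
  | bbaabb => aabb => aa
  | baabba => babba => bba => a

ba->; baa->ba; bb->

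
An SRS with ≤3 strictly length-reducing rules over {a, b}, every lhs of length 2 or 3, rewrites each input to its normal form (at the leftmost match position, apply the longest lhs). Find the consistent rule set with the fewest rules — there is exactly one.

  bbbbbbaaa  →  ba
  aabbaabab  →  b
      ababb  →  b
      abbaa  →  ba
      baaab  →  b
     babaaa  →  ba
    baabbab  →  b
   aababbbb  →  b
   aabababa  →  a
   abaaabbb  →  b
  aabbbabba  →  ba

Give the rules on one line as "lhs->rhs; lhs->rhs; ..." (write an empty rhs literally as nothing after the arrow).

aa->a; ab->; bb->b

  | bbbbbbaaa => bbbbbaaa => bbbbaaa => bbbaaa => bbaaa => baaa => baa => ba
  | aabbaabab => abbaabab => baabab => babab => bab => b
  | ababb => abb => b
  | abbaa => baa => ba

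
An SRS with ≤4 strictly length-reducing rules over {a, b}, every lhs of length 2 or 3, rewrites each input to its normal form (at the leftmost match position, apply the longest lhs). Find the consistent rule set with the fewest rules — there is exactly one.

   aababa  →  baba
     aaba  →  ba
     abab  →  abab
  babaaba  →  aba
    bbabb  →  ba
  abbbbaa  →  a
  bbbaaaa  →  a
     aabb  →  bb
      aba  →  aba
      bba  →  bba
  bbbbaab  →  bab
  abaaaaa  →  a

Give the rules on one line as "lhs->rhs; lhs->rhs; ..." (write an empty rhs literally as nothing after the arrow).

  | aababa => baba
  | aaba => ba
  | abab
  | babaaba => baaba => aba

aa->; abb->ba; baa->a; bbb->b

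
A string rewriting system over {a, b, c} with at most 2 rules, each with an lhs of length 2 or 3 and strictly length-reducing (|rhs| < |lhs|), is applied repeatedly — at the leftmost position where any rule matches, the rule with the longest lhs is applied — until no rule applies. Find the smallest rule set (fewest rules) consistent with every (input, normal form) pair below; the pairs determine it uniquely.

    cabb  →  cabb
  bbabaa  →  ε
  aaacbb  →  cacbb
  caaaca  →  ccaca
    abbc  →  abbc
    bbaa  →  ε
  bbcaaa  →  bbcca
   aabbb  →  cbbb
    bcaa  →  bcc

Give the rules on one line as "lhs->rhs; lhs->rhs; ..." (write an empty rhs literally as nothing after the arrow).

  | cabb
  | bbabaa => bbaa => ba => ε
  | aaacbb => cacbb
  | caaaca => ccaca

aa->c; ba->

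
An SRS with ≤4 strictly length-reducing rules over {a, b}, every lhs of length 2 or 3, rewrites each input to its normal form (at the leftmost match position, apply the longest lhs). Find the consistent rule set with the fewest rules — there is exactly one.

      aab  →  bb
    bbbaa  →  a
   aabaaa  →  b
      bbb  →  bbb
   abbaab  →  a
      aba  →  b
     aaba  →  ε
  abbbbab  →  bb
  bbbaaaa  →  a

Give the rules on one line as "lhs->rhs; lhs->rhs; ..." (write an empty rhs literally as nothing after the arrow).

aa->b; ab->a; ba->a; bba->

  | aab => bb
  | bbbaa => ba => a
  | aabaaa => bbaaa => aa => b
  | bbb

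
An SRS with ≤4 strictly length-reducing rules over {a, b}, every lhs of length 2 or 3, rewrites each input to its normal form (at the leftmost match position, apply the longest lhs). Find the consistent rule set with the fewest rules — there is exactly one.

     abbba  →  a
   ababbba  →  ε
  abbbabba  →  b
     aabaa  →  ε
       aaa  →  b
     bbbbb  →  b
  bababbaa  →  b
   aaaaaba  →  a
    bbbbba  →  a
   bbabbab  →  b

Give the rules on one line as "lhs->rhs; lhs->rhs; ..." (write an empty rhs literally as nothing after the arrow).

aa->; aaa->b; ba->a; bb->a

  | abbba => aaba => ba => a
  | ababbba => aabbba => bbba => aba => aa => ε
  | abbbabba => aababba => babba => abba => aaa => b
  | aabaa => baa => aa => ε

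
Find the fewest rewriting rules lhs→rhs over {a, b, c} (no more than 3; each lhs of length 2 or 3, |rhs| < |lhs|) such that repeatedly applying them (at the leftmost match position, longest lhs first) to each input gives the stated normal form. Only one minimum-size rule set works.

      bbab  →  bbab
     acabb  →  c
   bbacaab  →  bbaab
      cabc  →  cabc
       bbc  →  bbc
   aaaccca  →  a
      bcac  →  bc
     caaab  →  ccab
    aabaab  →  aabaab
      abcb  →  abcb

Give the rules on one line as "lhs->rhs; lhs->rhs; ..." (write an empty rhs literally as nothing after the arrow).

  | bbab
  | acabb => abb => c
  | bbacaab => bbaab
  | cabc

abb->c; ac->; caa->cc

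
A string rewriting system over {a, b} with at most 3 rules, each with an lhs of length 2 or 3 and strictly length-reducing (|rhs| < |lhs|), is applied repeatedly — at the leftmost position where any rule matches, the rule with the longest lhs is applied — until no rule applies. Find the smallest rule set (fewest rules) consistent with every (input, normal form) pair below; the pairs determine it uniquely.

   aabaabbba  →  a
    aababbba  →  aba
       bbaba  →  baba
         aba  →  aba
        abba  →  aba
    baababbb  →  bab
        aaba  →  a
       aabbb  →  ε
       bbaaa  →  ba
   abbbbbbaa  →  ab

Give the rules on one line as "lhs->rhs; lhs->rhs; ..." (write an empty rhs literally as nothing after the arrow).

  | aabaabbba => aaaabbba => aabbba => aabba => aaba => aaa => a
  | aababbba => aaabbba => abbba => abba => aba
  | bbaba => baba
  | aba

aa->; aab->aa; bb->b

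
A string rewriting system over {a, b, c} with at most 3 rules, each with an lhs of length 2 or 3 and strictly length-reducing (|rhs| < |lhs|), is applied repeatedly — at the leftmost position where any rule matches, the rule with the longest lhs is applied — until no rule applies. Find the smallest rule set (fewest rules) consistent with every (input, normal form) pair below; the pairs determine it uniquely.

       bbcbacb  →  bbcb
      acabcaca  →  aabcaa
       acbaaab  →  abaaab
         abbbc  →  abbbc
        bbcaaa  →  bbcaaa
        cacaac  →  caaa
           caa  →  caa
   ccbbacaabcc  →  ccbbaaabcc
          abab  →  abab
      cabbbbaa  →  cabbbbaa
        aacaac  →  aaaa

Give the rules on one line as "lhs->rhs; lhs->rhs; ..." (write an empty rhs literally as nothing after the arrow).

ac->a; cba->

  | bbcbacb => bbcb
  | acabcaca => aabcaca => aabcaa
  | acbaaab => abaaab
  | abbbc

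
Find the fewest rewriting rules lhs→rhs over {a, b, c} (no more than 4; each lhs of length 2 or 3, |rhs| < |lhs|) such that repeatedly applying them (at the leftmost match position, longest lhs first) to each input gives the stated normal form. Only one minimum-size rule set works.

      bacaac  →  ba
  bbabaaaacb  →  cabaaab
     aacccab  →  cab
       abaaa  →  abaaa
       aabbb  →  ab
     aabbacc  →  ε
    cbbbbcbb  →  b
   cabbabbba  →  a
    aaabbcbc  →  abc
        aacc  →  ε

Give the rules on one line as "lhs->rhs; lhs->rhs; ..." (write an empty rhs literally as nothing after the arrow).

  | bacaac => baac => ba
  | bbabaaaacb => cabaaaacb => cabaaab
  | aacccab => accab => cab
  | abaaa

ac->; bb->c; cb->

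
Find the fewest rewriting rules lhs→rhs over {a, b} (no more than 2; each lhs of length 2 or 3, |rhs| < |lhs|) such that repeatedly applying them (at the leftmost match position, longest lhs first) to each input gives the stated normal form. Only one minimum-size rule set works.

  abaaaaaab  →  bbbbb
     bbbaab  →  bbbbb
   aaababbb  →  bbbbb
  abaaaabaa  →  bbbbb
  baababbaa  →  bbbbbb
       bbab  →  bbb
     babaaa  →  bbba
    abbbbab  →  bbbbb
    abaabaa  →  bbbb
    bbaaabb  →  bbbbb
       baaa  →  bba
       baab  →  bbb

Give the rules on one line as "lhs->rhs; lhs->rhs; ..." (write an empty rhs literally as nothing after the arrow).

aa->b; ab->b

  | abaaaaaab => baaaaaab => bbaaaab => bbbaab => bbbbb
  | bbbaab => bbbbb
  | aaababbb => bababbb => bbabbb => bbbbb
  | abaaaabaa => baaaabaa => bbaabaa => bbbbaa => bbbbb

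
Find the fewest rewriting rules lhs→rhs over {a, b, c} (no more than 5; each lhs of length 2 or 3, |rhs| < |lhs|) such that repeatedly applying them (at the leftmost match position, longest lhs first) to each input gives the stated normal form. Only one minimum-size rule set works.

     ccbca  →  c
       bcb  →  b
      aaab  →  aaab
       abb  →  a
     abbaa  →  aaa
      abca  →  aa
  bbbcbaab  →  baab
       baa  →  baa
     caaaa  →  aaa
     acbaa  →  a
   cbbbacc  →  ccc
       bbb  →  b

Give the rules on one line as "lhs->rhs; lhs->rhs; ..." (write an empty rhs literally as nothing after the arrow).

  | ccbca => cca => c
  | bcb => b
  | aaab
  | abb => a

bb->; bc->; ca->; cba->c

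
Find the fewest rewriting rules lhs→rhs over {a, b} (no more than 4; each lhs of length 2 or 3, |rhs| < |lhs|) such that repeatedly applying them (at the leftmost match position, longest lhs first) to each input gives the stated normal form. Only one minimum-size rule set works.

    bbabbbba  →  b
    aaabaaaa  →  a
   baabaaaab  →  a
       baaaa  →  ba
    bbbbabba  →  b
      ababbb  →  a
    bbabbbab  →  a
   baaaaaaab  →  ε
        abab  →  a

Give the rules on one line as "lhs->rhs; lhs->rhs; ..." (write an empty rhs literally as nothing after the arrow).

aa->b; ab->a; bab->; bb->a

  | bbabbbba => aabbbba => bbbbba => abbba => abba => aba => aa => b
  | aaabaaaa => babaaaa => aaaa => baa => bb => a
  | baabaaaab => bbbaaaab => abaaaab => aaaaab => baaab => bbab => aab => bb => a
  | baaaa => bbaa => aaa => ba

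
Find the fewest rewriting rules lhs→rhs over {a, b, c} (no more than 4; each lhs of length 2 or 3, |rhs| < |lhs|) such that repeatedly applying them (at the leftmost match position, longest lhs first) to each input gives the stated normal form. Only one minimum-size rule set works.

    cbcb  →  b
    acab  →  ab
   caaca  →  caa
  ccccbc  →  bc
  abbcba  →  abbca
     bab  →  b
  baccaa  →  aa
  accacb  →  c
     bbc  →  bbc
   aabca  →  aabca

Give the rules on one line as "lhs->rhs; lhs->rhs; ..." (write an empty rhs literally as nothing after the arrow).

ac->; ba->; cb->c; cc->

  | cbcb => ccb => b
  | acab => ab
  | caaca => caa
  | ccccbc => ccbc => bc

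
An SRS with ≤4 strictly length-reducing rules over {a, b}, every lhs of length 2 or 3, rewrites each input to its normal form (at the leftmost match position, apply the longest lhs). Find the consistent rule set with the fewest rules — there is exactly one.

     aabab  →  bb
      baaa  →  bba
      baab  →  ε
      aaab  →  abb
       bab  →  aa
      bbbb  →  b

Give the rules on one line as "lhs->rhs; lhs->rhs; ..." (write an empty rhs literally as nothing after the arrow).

  | aabab => bbab => baa => bb
  | baaa => bba
  | baab => bbb => ε
  | aaab => abb

aab->bb; baa->bb; bab->aa; bbb->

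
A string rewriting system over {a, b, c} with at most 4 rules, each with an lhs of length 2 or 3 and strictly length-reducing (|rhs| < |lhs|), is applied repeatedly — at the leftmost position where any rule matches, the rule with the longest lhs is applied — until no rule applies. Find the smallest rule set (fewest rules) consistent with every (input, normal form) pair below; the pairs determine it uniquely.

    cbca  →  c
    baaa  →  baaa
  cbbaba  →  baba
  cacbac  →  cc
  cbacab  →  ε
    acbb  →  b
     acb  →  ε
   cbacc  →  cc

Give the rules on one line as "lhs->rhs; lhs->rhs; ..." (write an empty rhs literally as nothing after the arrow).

  | cbca => ca => c
  | baaa
  | cbbaba => baba
  | cacbac => ccbac => cac => cc

ac->c; ca->c; cb->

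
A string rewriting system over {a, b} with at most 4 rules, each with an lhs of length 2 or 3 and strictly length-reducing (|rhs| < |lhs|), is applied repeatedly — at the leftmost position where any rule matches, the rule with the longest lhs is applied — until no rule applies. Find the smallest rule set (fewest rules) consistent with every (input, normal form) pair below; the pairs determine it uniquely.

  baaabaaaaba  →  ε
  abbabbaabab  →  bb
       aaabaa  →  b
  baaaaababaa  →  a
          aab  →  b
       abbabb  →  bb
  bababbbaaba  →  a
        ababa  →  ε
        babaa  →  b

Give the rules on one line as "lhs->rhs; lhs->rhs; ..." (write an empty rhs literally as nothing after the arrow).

ab->b; aba->ab; ba->a; bba->

  | baaabaaaaba => aaabaaaaba => aaabaaaba => aaabaaba => aaababa => aaabba => aabba => abba => bba => ε
  | abbabbaabab => bbabbaabab => bbaabab => abab => abb => bb
  | aaabaa => aaaba => aaab => aab => ab => b
  | baaaaababaa => aaaaababaa => aaaaabbaa => aaaabbaa => aaabbaa => aabbaa => abbaa => bbaa => a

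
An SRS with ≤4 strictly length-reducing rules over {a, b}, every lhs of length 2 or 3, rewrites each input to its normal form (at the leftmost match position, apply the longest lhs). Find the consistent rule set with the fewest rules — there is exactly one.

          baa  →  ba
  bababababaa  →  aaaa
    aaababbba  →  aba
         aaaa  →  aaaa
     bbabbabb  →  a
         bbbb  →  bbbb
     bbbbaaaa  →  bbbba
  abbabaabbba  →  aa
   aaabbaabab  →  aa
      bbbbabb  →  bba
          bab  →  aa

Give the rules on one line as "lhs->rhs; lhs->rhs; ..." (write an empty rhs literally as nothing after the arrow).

  | baa => ba
  | bababababaa => aaabababaa => aaababaa => aaabaa => aaaa
  | aaababbba => aaabbba => aabba => aba
  | aaaa

aab->a; baa->ba; bab->aa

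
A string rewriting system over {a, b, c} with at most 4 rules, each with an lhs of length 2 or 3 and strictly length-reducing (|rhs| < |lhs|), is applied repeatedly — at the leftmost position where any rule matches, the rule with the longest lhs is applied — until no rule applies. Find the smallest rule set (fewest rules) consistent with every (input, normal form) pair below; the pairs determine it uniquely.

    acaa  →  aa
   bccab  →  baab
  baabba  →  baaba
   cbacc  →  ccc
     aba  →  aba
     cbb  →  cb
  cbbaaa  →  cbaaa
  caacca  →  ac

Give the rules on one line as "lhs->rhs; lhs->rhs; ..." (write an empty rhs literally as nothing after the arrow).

  | acaa => aa
  | bccab => baab
  | baabba => baaba
  | cbacc => ccc

bac->c; bb->b; bcc->ba; ca->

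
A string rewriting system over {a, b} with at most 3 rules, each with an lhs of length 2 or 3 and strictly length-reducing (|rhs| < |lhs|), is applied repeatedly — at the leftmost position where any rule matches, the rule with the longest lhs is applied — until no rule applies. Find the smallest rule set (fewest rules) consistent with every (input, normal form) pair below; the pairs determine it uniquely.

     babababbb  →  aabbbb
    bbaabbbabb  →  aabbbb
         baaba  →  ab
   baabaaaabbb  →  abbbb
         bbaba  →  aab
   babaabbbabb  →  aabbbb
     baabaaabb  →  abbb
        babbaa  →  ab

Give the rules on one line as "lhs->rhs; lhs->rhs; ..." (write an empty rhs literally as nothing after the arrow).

ba->b; bba->ab

  | babababbb => bbababbb => abbabbb => aabbbb
  | bbaabbbabb => ababbbabb => abbbbabb => abbabbb => aabbbb
  | baaba => baba => bba => ab
  | baabaaaabbb => babaaaabbb => bbaaaabbb => abaaabbb => abaabbb => ababbb => abbbb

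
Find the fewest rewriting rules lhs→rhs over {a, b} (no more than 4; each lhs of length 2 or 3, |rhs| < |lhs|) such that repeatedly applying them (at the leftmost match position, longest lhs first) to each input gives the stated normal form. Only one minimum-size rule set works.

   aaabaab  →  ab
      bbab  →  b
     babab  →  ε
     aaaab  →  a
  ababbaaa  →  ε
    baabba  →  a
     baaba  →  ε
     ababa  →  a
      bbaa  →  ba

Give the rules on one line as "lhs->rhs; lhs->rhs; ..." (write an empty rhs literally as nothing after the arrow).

  | aaabaab => babaab => bbbab => abab => bbb => ab
  | bbab => aab => b
  | babab => bbbb => abb => aa => ε
  | aaaab => baab => bb => a

aa->; aaa->ba; aba->bb; bb->a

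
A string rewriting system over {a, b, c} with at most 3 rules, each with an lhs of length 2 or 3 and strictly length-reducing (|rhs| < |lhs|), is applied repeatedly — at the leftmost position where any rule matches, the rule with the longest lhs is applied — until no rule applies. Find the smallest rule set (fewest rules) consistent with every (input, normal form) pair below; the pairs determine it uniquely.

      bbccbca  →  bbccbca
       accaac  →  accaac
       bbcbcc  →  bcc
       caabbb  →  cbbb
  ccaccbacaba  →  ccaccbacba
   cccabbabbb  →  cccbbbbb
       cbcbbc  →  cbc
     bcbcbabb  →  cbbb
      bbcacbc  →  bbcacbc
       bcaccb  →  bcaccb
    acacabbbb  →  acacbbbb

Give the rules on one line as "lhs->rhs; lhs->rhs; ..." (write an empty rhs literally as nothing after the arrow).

  | bbccbca
  | accaac
  | bbcbcc => bcc
  | caabbb => cabbb => cbbb

ab->b; bcb->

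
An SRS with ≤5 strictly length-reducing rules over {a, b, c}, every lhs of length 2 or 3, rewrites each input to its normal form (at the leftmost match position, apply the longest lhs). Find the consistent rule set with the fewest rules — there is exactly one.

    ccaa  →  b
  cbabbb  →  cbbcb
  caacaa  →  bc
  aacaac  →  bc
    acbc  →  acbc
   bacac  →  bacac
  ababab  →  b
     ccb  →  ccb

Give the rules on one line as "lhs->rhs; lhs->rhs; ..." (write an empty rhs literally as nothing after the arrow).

  | ccaa => ccc => b
  | cbabbb => cbbcb
  | caacaa => cccaa => baa => bc
  | aacaac => ccaac => cccc => bc

aa->c; ab->c; abb->bc; ccc->b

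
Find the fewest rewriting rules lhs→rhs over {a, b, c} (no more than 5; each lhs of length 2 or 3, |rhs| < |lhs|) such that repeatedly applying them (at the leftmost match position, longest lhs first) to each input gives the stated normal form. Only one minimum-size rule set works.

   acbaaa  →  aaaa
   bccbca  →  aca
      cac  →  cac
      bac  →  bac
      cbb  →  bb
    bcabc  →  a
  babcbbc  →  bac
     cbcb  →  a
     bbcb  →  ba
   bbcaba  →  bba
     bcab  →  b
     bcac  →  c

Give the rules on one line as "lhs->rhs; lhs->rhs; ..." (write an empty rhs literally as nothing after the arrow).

ab->a; bc->a; bca->; cb->b

  | acbaaa => abaaa => aaaa
  | bccbca => acbca => abca => aca
  | cac
  | bac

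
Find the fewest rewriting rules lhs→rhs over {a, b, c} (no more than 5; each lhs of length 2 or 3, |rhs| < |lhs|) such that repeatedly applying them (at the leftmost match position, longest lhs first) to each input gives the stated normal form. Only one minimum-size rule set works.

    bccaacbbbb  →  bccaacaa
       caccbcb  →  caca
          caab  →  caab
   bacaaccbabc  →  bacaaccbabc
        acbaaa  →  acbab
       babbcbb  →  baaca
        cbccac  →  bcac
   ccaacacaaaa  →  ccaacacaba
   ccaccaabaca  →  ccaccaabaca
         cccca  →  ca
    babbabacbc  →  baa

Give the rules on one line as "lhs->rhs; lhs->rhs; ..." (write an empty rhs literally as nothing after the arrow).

  | bccaacbbbb => bccaacabb => bccaacaa
  | caccbcb => cacbb => caca
  | caab
  | bacaaccbabc

aaa->ab; bb->a; cbc->b; ccc->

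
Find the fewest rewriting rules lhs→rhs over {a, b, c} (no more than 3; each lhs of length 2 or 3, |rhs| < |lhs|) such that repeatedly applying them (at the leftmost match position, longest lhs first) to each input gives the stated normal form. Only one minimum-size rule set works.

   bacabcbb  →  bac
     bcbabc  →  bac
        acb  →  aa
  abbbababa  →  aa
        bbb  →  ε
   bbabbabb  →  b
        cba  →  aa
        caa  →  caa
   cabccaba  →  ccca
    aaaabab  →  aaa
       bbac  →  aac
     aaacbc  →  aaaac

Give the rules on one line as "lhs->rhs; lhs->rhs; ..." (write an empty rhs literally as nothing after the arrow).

  | bacabcbb => baccbb => bacab => bac
  | bcbabc => baabc => bac
  | acb => aa
  | abbbababa => bbababa => aababa => aaba => aa

ab->; bb->a; cb->a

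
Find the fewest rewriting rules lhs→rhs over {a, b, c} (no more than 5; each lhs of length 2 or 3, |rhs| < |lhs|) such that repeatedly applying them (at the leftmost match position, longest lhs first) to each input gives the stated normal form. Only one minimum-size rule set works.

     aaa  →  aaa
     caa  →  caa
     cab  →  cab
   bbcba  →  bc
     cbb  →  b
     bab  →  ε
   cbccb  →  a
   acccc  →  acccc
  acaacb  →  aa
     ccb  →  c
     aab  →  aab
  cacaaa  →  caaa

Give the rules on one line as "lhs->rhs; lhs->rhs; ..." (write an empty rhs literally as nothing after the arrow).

  | aaa
  | caa
  | cab
  | bbcba => bba => bc

aca->a; ba->c; cb->; cbc->a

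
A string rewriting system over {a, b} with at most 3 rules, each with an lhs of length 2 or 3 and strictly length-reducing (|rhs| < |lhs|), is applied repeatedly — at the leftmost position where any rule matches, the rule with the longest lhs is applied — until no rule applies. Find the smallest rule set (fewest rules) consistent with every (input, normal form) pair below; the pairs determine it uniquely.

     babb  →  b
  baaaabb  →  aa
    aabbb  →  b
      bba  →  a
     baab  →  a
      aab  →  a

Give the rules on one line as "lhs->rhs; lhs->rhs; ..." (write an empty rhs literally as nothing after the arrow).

  | babb => abb => b
  | baaaabb => aaaabb => aaab => aa
  | aabbb => abb => b
  | bba => ba => a

ab->; ba->a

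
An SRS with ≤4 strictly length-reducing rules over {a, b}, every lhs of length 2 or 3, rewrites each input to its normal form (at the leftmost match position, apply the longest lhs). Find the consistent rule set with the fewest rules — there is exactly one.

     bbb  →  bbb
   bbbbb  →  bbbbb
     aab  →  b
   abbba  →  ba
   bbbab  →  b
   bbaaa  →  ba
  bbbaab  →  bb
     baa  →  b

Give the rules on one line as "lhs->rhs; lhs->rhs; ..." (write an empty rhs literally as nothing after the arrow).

  | bbb
  | bbbbb
  | aab => b
  | abbba => bba => ba

aa->; ab->; bba->ba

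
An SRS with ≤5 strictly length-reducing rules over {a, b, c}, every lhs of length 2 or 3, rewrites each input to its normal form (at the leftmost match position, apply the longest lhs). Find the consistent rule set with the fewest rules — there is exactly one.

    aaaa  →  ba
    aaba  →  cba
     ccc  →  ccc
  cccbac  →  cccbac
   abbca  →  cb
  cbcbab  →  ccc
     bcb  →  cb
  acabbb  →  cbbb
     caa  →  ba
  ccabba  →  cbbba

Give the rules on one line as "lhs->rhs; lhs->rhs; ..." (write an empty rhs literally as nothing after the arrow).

aa->c; ab->c; bc->c; ca->b

  | aaaa => caa => ba
  | aaba => cba
  | ccc
  | cccbac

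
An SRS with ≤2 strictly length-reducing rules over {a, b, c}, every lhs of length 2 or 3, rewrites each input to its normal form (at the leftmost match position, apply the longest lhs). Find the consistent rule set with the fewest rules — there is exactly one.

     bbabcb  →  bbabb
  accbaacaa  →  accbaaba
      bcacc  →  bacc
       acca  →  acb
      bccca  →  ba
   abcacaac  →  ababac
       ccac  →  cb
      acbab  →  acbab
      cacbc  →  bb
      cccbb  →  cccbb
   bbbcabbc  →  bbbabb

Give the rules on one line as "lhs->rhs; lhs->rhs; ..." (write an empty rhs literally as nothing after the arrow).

  | bbabcb => bbabb
  | accbaacaa => accbaaba
  | bcacc => bacc
  | acca => acb

bc->b; ca->b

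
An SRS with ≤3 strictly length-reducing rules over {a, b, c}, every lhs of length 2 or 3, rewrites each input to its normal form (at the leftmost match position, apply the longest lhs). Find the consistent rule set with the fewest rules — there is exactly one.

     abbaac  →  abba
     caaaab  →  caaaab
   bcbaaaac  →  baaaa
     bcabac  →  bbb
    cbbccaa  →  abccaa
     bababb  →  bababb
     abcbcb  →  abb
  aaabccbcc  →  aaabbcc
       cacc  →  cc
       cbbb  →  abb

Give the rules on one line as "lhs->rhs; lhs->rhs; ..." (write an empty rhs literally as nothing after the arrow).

  | abbaac => abba
  | caaaab
  | bcbaaaac => baaaaac => baaaa
  | bcabac => bbbac => bbb

ac->; bca->bb; cb->a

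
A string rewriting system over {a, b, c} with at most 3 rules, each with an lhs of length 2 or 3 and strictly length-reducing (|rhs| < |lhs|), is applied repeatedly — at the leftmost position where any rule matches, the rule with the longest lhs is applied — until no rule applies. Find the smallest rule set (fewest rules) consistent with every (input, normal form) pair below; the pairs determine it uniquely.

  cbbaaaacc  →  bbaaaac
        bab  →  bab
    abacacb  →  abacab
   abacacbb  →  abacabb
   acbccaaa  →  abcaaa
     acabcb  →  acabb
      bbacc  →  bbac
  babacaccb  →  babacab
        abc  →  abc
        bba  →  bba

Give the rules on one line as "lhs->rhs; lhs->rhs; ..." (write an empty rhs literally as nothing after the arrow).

  | cbbaaaacc => bbaaaacc => bbaaaac
  | bab
  | abacacb => abacab
  | abacacbb => abacabb

cb->b; cc->c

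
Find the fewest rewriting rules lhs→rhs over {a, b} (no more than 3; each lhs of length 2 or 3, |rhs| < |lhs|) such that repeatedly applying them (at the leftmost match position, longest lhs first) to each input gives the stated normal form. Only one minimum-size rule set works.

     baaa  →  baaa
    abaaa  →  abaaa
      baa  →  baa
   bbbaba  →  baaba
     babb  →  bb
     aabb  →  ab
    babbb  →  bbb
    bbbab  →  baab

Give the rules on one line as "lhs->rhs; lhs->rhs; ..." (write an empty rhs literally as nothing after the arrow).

  | baaa
  | abaaa
  | baa
  | bbbaba => baaba

abb->b; bba->aa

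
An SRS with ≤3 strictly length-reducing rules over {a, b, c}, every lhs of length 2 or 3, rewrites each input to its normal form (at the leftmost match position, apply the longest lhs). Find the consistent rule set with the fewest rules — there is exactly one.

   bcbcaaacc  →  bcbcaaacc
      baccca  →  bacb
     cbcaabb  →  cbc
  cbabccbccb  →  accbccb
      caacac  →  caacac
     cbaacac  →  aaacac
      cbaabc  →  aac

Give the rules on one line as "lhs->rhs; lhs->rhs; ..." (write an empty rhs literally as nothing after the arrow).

  | bcbcaaacc
  | baccca => bacb
  | cbcaabb => cbcab => cbc
  | cbabccbccb => aabccbccb => accbccb

ab->; cba->aa; cca->b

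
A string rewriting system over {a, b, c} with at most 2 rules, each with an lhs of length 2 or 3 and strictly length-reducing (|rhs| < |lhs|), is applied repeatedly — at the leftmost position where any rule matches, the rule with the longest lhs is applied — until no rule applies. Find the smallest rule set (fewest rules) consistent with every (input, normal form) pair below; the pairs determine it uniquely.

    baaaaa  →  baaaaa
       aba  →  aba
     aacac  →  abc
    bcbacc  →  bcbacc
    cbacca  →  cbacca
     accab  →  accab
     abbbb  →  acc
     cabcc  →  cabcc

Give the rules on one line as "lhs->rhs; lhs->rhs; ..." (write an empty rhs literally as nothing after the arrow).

  | baaaaa
  | aba
  | aacac => abc
  | bcbacc

aca->b; bb->c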